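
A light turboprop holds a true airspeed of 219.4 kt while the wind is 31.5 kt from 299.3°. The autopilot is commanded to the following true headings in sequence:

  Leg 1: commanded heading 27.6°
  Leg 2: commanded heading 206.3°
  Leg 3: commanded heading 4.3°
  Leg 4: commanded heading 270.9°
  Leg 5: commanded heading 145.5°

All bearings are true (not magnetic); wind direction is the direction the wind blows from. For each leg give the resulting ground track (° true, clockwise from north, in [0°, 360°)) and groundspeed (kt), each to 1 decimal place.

Leg 1: track=35.8°, groundspeed=220.7 kt
Leg 2: track=198.2°, groundspeed=223.3 kt
Leg 3: track=12.2°, groundspeed=208.1 kt
Leg 4: track=266.4°, groundspeed=192.3 kt
Leg 5: track=142.3°, groundspeed=248.1 kt

Leg 1: heading 27.6°; drift +8.2° → track 35.8°, groundspeed 220.7 kt
Leg 2: heading 206.3°; drift -8.1° → track 198.2°, groundspeed 223.3 kt
Leg 3: heading 4.3°; drift +7.9° → track 12.2°, groundspeed 208.1 kt
Leg 4: heading 270.9°; drift -4.5° → track 266.4°, groundspeed 192.3 kt
Leg 5: heading 145.5°; drift -3.2° → track 142.3°, groundspeed 248.1 kt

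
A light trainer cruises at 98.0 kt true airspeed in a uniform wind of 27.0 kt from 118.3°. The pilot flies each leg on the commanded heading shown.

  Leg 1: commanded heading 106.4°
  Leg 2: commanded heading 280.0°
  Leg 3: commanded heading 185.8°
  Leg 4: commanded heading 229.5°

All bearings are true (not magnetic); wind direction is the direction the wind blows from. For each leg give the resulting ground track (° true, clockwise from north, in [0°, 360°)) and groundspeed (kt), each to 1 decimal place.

Leg 1: heading 106.4°; drift -4.4° → track 102.0°, groundspeed 71.8 kt
Leg 2: heading 280.0°; drift +3.9° → track 283.9°, groundspeed 123.9 kt
Leg 3: heading 185.8°; drift +15.9° → track 201.7°, groundspeed 91.1 kt
Leg 4: heading 229.5°; drift +13.1° → track 242.6°, groundspeed 110.7 kt

Leg 1: track=102.0°, groundspeed=71.8 kt
Leg 2: track=283.9°, groundspeed=123.9 kt
Leg 3: track=201.7°, groundspeed=91.1 kt
Leg 4: track=242.6°, groundspeed=110.7 kt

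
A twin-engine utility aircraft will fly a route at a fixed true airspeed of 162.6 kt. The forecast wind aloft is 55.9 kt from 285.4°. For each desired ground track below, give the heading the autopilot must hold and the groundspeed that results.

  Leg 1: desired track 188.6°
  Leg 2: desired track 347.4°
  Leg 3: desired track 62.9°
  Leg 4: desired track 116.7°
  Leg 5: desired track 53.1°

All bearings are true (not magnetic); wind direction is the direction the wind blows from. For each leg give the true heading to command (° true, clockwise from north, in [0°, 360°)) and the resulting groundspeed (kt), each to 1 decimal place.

Leg 1: desired track 188.6°; wind correction +20.0° → command heading 208.6°, groundspeed 159.5 kt
Leg 2: desired track 347.4°; wind correction -17.7° → command heading 329.7°, groundspeed 128.7 kt
Leg 3: desired track 62.9°; wind correction -13.4° → command heading 49.5°, groundspeed 199.4 kt
Leg 4: desired track 116.7°; wind correction +3.9° → command heading 120.6°, groundspeed 217.0 kt
Leg 5: desired track 53.1°; wind correction -15.8° → command heading 37.3°, groundspeed 190.7 kt

Leg 1: heading=208.6°, groundspeed=159.5 kt
Leg 2: heading=329.7°, groundspeed=128.7 kt
Leg 3: heading=49.5°, groundspeed=199.4 kt
Leg 4: heading=120.6°, groundspeed=217.0 kt
Leg 5: heading=37.3°, groundspeed=190.7 kt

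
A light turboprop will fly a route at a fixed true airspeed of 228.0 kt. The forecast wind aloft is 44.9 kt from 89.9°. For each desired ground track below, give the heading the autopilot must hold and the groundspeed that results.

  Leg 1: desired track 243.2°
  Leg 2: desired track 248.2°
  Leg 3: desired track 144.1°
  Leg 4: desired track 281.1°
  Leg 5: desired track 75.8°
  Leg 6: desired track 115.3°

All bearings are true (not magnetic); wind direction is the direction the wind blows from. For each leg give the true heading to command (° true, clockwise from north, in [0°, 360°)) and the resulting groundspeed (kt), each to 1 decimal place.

Leg 1: heading=238.1°, groundspeed=267.2 kt
Leg 2: heading=244.0°, groundspeed=269.1 kt
Leg 3: heading=134.9°, groundspeed=198.8 kt
Leg 4: heading=283.3°, groundspeed=271.9 kt
Leg 5: heading=78.5°, groundspeed=184.2 kt
Leg 6: heading=110.5°, groundspeed=186.6 kt

Leg 1: desired track 243.2°; wind correction -5.1° → command heading 238.1°, groundspeed 267.2 kt
Leg 2: desired track 248.2°; wind correction -4.2° → command heading 244.0°, groundspeed 269.1 kt
Leg 3: desired track 144.1°; wind correction -9.2° → command heading 134.9°, groundspeed 198.8 kt
Leg 4: desired track 281.1°; wind correction +2.2° → command heading 283.3°, groundspeed 271.9 kt
Leg 5: desired track 75.8°; wind correction +2.7° → command heading 78.5°, groundspeed 184.2 kt
Leg 6: desired track 115.3°; wind correction -4.8° → command heading 110.5°, groundspeed 186.6 kt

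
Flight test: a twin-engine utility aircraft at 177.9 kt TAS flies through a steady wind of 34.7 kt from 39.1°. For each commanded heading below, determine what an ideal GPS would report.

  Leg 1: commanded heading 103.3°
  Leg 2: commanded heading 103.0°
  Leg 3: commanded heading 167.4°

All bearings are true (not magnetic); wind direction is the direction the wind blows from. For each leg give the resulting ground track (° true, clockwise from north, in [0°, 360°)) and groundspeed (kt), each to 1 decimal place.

Leg 1: heading 103.3°; drift +10.9° → track 114.2°, groundspeed 165.8 kt
Leg 2: heading 103.0°; drift +10.8° → track 113.8°, groundspeed 165.6 kt
Leg 3: heading 167.4°; drift +7.8° → track 175.2°, groundspeed 201.3 kt

Leg 1: track=114.2°, groundspeed=165.8 kt
Leg 2: track=113.8°, groundspeed=165.6 kt
Leg 3: track=175.2°, groundspeed=201.3 kt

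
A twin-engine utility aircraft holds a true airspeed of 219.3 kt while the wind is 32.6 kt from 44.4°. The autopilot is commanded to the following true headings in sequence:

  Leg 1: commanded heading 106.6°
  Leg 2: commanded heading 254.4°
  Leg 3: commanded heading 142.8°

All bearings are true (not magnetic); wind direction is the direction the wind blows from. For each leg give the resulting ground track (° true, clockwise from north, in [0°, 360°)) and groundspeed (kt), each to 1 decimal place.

Leg 1: track=114.6°, groundspeed=206.1 kt
Leg 2: track=250.6°, groundspeed=248.1 kt
Leg 3: track=151.0°, groundspeed=226.4 kt

Leg 1: heading 106.6°; drift +8.0° → track 114.6°, groundspeed 206.1 kt
Leg 2: heading 254.4°; drift -3.8° → track 250.6°, groundspeed 248.1 kt
Leg 3: heading 142.8°; drift +8.2° → track 151.0°, groundspeed 226.4 kt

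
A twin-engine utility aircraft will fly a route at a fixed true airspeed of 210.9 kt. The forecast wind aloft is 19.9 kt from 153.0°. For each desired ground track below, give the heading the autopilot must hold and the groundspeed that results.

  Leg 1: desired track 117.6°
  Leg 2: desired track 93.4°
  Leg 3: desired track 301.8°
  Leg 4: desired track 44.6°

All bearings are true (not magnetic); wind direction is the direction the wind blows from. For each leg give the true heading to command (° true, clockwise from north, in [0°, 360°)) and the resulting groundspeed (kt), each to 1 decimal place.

Leg 1: heading=120.7°, groundspeed=194.4 kt
Leg 2: heading=98.1°, groundspeed=200.1 kt
Leg 3: heading=299.0°, groundspeed=227.7 kt
Leg 4: heading=49.7°, groundspeed=216.3 kt

Leg 1: desired track 117.6°; wind correction +3.1° → command heading 120.7°, groundspeed 194.4 kt
Leg 2: desired track 93.4°; wind correction +4.7° → command heading 98.1°, groundspeed 200.1 kt
Leg 3: desired track 301.8°; wind correction -2.8° → command heading 299.0°, groundspeed 227.7 kt
Leg 4: desired track 44.6°; wind correction +5.1° → command heading 49.7°, groundspeed 216.3 kt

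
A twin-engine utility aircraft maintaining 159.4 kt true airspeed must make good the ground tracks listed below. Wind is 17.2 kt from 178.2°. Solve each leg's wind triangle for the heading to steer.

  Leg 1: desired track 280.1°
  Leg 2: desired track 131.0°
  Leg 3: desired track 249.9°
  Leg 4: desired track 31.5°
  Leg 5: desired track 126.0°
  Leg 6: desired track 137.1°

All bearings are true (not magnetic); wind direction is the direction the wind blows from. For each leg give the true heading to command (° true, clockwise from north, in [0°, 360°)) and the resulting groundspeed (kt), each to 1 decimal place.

Leg 1: desired track 280.1°; wind correction -6.1° → command heading 274.0°, groundspeed 162.1 kt
Leg 2: desired track 131.0°; wind correction +4.5° → command heading 135.5°, groundspeed 147.2 kt
Leg 3: desired track 249.9°; wind correction -5.9° → command heading 244.0°, groundspeed 153.2 kt
Leg 4: desired track 31.5°; wind correction +3.4° → command heading 34.9°, groundspeed 173.5 kt
Leg 5: desired track 126.0°; wind correction +4.9° → command heading 130.9°, groundspeed 148.3 kt
Leg 6: desired track 137.1°; wind correction +4.1° → command heading 141.2°, groundspeed 146.0 kt

Leg 1: heading=274.0°, groundspeed=162.1 kt
Leg 2: heading=135.5°, groundspeed=147.2 kt
Leg 3: heading=244.0°, groundspeed=153.2 kt
Leg 4: heading=34.9°, groundspeed=173.5 kt
Leg 5: heading=130.9°, groundspeed=148.3 kt
Leg 6: heading=141.2°, groundspeed=146.0 kt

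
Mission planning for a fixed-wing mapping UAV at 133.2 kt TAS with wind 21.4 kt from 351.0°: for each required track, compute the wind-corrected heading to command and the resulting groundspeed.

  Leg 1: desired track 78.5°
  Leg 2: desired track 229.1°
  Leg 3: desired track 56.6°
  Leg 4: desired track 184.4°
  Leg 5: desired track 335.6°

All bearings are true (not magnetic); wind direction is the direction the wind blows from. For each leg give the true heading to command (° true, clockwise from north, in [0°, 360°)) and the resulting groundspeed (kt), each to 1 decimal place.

Leg 1: desired track 78.5°; wind correction -9.2° → command heading 69.3°, groundspeed 130.5 kt
Leg 2: desired track 229.1°; wind correction +7.8° → command heading 236.9°, groundspeed 143.3 kt
Leg 3: desired track 56.6°; wind correction -8.4° → command heading 48.2°, groundspeed 122.9 kt
Leg 4: desired track 184.4°; wind correction +2.1° → command heading 186.5°, groundspeed 153.9 kt
Leg 5: desired track 335.6°; wind correction +2.4° → command heading 338.0°, groundspeed 112.4 kt

Leg 1: heading=69.3°, groundspeed=130.5 kt
Leg 2: heading=236.9°, groundspeed=143.3 kt
Leg 3: heading=48.2°, groundspeed=122.9 kt
Leg 4: heading=186.5°, groundspeed=153.9 kt
Leg 5: heading=338.0°, groundspeed=112.4 kt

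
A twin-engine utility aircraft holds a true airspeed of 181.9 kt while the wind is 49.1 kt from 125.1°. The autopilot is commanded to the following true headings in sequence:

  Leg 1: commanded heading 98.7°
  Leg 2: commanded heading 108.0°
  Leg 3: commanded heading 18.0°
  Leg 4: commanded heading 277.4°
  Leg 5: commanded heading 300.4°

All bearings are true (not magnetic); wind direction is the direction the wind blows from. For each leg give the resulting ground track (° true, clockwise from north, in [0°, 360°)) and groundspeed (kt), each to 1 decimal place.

Leg 1: heading 98.7°; drift -9.0° → track 89.7°, groundspeed 139.6 kt
Leg 2: heading 108.0°; drift -6.1° → track 101.9°, groundspeed 135.7 kt
Leg 3: heading 18.0°; drift -13.4° → track 4.6°, groundspeed 201.9 kt
Leg 4: heading 277.4°; drift +5.8° → track 283.2°, groundspeed 226.5 kt
Leg 5: heading 300.4°; drift +1.0° → track 301.4°, groundspeed 230.9 kt

Leg 1: track=89.7°, groundspeed=139.6 kt
Leg 2: track=101.9°, groundspeed=135.7 kt
Leg 3: track=4.6°, groundspeed=201.9 kt
Leg 4: track=283.2°, groundspeed=226.5 kt
Leg 5: track=301.4°, groundspeed=230.9 kt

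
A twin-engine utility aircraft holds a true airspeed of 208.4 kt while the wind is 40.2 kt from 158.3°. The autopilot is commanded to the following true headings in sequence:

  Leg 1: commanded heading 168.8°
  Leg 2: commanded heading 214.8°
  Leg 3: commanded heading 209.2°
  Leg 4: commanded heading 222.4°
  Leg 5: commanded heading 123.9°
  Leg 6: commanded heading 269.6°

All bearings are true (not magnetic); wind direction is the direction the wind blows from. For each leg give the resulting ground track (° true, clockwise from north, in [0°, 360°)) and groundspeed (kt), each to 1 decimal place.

Leg 1: heading 168.8°; drift +2.5° → track 171.3°, groundspeed 169.0 kt
Leg 2: heading 214.8°; drift +10.2° → track 225.0°, groundspeed 189.2 kt
Leg 3: heading 209.2°; drift +9.7° → track 218.9°, groundspeed 185.7 kt
Leg 4: heading 222.4°; drift +10.7° → track 233.1°, groundspeed 194.2 kt
Leg 5: heading 123.9°; drift -7.4° → track 116.5°, groundspeed 176.7 kt
Leg 6: heading 269.6°; drift +9.5° → track 279.1°, groundspeed 226.1 kt

Leg 1: track=171.3°, groundspeed=169.0 kt
Leg 2: track=225.0°, groundspeed=189.2 kt
Leg 3: track=218.9°, groundspeed=185.7 kt
Leg 4: track=233.1°, groundspeed=194.2 kt
Leg 5: track=116.5°, groundspeed=176.7 kt
Leg 6: track=279.1°, groundspeed=226.1 kt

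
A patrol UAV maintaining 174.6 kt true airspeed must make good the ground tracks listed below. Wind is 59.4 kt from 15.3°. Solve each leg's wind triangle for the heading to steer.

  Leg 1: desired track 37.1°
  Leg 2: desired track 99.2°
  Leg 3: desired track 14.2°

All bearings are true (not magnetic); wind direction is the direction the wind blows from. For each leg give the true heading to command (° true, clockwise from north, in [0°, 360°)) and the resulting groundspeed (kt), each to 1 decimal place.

Leg 1: desired track 37.1°; wind correction -7.3° → command heading 29.8°, groundspeed 118.0 kt
Leg 2: desired track 99.2°; wind correction -19.8° → command heading 79.4°, groundspeed 158.0 kt
Leg 3: desired track 14.2°; wind correction +0.4° → command heading 14.6°, groundspeed 115.2 kt

Leg 1: heading=29.8°, groundspeed=118.0 kt
Leg 2: heading=79.4°, groundspeed=158.0 kt
Leg 3: heading=14.6°, groundspeed=115.2 kt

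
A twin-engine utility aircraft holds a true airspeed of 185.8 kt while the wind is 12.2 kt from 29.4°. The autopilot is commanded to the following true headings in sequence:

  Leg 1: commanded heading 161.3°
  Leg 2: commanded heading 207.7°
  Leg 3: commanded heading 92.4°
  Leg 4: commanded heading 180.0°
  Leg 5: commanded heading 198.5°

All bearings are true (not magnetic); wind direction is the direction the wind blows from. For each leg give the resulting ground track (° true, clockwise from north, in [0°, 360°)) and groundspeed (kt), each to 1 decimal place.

Leg 1: track=164.0°, groundspeed=194.2 kt
Leg 2: track=207.8°, groundspeed=198.0 kt
Leg 3: track=95.9°, groundspeed=180.6 kt
Leg 4: track=181.7°, groundspeed=196.5 kt
Leg 5: track=199.2°, groundspeed=197.8 kt

Leg 1: heading 161.3°; drift +2.7° → track 164.0°, groundspeed 194.2 kt
Leg 2: heading 207.7°; drift +0.1° → track 207.8°, groundspeed 198.0 kt
Leg 3: heading 92.4°; drift +3.5° → track 95.9°, groundspeed 180.6 kt
Leg 4: heading 180.0°; drift +1.7° → track 181.7°, groundspeed 196.5 kt
Leg 5: heading 198.5°; drift +0.7° → track 199.2°, groundspeed 197.8 kt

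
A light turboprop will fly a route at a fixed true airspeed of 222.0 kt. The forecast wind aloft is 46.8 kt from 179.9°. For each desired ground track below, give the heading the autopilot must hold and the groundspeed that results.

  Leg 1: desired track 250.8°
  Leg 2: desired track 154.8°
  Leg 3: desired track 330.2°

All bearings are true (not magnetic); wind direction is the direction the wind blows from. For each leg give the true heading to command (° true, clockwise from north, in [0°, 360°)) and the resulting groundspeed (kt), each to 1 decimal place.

Leg 1: desired track 250.8°; wind correction -11.5° → command heading 239.3°, groundspeed 202.2 kt
Leg 2: desired track 154.8°; wind correction +5.1° → command heading 159.9°, groundspeed 178.7 kt
Leg 3: desired track 330.2°; wind correction -6.0° → command heading 324.2°, groundspeed 261.4 kt

Leg 1: heading=239.3°, groundspeed=202.2 kt
Leg 2: heading=159.9°, groundspeed=178.7 kt
Leg 3: heading=324.2°, groundspeed=261.4 kt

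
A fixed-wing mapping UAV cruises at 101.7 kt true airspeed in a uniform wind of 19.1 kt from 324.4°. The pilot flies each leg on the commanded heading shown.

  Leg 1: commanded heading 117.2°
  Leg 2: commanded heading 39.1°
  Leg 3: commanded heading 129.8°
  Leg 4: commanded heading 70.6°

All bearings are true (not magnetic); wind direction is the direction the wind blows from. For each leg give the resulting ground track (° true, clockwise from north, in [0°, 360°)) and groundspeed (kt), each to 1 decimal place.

Leg 1: heading 117.2°; drift +4.2° → track 121.4°, groundspeed 119.0 kt
Leg 2: heading 39.1°; drift +10.8° → track 49.9°, groundspeed 98.4 kt
Leg 3: heading 129.8°; drift +2.3° → track 132.1°, groundspeed 120.3 kt
Leg 4: heading 70.6°; drift +9.7° → track 80.3°, groundspeed 108.6 kt

Leg 1: track=121.4°, groundspeed=119.0 kt
Leg 2: track=49.9°, groundspeed=98.4 kt
Leg 3: track=132.1°, groundspeed=120.3 kt
Leg 4: track=80.3°, groundspeed=108.6 kt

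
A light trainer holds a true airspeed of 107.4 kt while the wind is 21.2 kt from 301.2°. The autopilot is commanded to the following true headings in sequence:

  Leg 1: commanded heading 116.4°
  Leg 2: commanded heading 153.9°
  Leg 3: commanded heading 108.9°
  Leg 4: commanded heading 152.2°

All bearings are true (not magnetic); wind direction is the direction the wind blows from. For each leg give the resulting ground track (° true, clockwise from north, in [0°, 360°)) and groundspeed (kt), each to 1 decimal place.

Leg 1: track=117.2°, groundspeed=128.5 kt
Leg 2: track=148.7°, groundspeed=125.8 kt
Leg 3: track=110.9°, groundspeed=128.2 kt
Leg 4: track=147.2°, groundspeed=126.0 kt

Leg 1: heading 116.4°; drift +0.8° → track 117.2°, groundspeed 128.5 kt
Leg 2: heading 153.9°; drift -5.2° → track 148.7°, groundspeed 125.8 kt
Leg 3: heading 108.9°; drift +2.0° → track 110.9°, groundspeed 128.2 kt
Leg 4: heading 152.2°; drift -5.0° → track 147.2°, groundspeed 126.0 kt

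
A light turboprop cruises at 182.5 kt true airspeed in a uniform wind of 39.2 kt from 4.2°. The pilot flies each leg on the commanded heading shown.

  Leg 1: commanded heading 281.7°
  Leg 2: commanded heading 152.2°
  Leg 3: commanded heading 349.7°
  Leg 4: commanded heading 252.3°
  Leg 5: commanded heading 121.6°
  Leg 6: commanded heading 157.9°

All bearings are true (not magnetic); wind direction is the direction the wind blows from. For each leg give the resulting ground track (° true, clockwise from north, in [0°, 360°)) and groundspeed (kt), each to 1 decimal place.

Leg 1: heading 281.7°; drift -12.4° → track 269.3°, groundspeed 181.6 kt
Leg 2: heading 152.2°; drift +5.5° → track 157.7°, groundspeed 216.7 kt
Leg 3: heading 349.7°; drift -3.9° → track 345.8°, groundspeed 144.9 kt
Leg 4: heading 252.3°; drift -10.5° → track 241.8°, groundspeed 200.4 kt
Leg 5: heading 121.6°; drift +9.8° → track 131.4°, groundspeed 203.5 kt
Leg 6: heading 157.9°; drift +4.6° → track 162.5°, groundspeed 218.3 kt

Leg 1: track=269.3°, groundspeed=181.6 kt
Leg 2: track=157.7°, groundspeed=216.7 kt
Leg 3: track=345.8°, groundspeed=144.9 kt
Leg 4: track=241.8°, groundspeed=200.4 kt
Leg 5: track=131.4°, groundspeed=203.5 kt
Leg 6: track=162.5°, groundspeed=218.3 kt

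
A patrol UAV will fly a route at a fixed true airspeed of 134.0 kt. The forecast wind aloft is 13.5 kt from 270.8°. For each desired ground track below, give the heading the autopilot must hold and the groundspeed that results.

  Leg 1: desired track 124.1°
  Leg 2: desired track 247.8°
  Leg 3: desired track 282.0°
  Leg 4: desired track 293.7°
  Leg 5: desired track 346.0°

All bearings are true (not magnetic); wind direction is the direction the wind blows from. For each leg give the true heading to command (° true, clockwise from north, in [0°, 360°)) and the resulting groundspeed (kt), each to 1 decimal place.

Leg 1: heading=127.3°, groundspeed=145.1 kt
Leg 2: heading=250.1°, groundspeed=121.5 kt
Leg 3: heading=280.9°, groundspeed=120.7 kt
Leg 4: heading=291.5°, groundspeed=121.5 kt
Leg 5: heading=340.4°, groundspeed=129.9 kt

Leg 1: desired track 124.1°; wind correction +3.2° → command heading 127.3°, groundspeed 145.1 kt
Leg 2: desired track 247.8°; wind correction +2.3° → command heading 250.1°, groundspeed 121.5 kt
Leg 3: desired track 282.0°; wind correction -1.1° → command heading 280.9°, groundspeed 120.7 kt
Leg 4: desired track 293.7°; wind correction -2.2° → command heading 291.5°, groundspeed 121.5 kt
Leg 5: desired track 346.0°; wind correction -5.6° → command heading 340.4°, groundspeed 129.9 kt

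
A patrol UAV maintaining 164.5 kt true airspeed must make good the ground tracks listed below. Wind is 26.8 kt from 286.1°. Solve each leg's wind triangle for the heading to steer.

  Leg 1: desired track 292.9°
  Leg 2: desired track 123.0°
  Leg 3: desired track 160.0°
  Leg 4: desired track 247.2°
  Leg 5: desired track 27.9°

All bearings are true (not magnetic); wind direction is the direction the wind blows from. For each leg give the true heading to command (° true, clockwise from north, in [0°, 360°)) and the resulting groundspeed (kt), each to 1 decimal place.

Leg 1: heading=291.8°, groundspeed=137.9 kt
Leg 2: heading=125.7°, groundspeed=190.0 kt
Leg 3: heading=167.6°, groundspeed=178.9 kt
Leg 4: heading=253.1°, groundspeed=142.8 kt
Leg 5: heading=18.7°, groundspeed=167.9 kt

Leg 1: desired track 292.9°; wind correction -1.1° → command heading 291.8°, groundspeed 137.9 kt
Leg 2: desired track 123.0°; wind correction +2.7° → command heading 125.7°, groundspeed 190.0 kt
Leg 3: desired track 160.0°; wind correction +7.6° → command heading 167.6°, groundspeed 178.9 kt
Leg 4: desired track 247.2°; wind correction +5.9° → command heading 253.1°, groundspeed 142.8 kt
Leg 5: desired track 27.9°; wind correction -9.2° → command heading 18.7°, groundspeed 167.9 kt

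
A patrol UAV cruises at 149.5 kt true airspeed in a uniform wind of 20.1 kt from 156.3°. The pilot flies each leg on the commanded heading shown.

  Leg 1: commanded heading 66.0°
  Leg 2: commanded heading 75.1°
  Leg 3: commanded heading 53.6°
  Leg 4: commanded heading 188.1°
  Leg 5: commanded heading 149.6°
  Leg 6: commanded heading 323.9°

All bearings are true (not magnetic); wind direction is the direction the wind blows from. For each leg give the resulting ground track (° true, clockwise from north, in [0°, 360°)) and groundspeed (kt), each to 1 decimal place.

Leg 1: track=58.3°, groundspeed=150.9 kt
Leg 2: track=67.4°, groundspeed=147.8 kt
Leg 3: track=46.3°, groundspeed=155.2 kt
Leg 4: track=192.7°, groundspeed=132.8 kt
Leg 5: track=148.6°, groundspeed=129.6 kt
Leg 6: track=325.4°, groundspeed=169.2 kt

Leg 1: heading 66.0°; drift -7.7° → track 58.3°, groundspeed 150.9 kt
Leg 2: heading 75.1°; drift -7.7° → track 67.4°, groundspeed 147.8 kt
Leg 3: heading 53.6°; drift -7.3° → track 46.3°, groundspeed 155.2 kt
Leg 4: heading 188.1°; drift +4.6° → track 192.7°, groundspeed 132.8 kt
Leg 5: heading 149.6°; drift -1.0° → track 148.6°, groundspeed 129.6 kt
Leg 6: heading 323.9°; drift +1.5° → track 325.4°, groundspeed 169.2 kt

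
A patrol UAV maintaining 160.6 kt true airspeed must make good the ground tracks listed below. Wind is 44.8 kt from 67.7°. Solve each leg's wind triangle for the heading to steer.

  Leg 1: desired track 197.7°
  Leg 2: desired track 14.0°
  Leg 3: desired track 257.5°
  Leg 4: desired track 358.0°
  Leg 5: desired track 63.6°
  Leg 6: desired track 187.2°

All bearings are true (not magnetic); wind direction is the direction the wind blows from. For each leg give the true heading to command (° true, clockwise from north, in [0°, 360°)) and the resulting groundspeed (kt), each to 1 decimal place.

Leg 1: heading=185.4°, groundspeed=185.7 kt
Leg 2: heading=27.0°, groundspeed=130.0 kt
Leg 3: heading=260.2°, groundspeed=204.6 kt
Leg 4: heading=13.2°, groundspeed=139.5 kt
Leg 5: heading=64.7°, groundspeed=115.9 kt
Leg 6: heading=173.1°, groundspeed=177.9 kt

Leg 1: desired track 197.7°; wind correction -12.3° → command heading 185.4°, groundspeed 185.7 kt
Leg 2: desired track 14.0°; wind correction +13.0° → command heading 27.0°, groundspeed 130.0 kt
Leg 3: desired track 257.5°; wind correction +2.7° → command heading 260.2°, groundspeed 204.6 kt
Leg 4: desired track 358.0°; wind correction +15.2° → command heading 13.2°, groundspeed 139.5 kt
Leg 5: desired track 63.6°; wind correction +1.1° → command heading 64.7°, groundspeed 115.9 kt
Leg 6: desired track 187.2°; wind correction -14.1° → command heading 173.1°, groundspeed 177.9 kt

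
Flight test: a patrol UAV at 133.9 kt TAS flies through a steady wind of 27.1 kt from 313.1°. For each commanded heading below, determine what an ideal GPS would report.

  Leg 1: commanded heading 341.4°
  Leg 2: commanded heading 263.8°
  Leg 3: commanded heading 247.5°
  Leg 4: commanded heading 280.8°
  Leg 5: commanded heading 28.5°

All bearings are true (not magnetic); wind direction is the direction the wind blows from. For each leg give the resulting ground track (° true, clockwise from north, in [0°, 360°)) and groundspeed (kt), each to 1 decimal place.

Leg 1: heading 341.4°; drift +6.7° → track 348.1°, groundspeed 110.8 kt
Leg 2: heading 263.8°; drift -10.0° → track 253.8°, groundspeed 118.0 kt
Leg 3: heading 247.5°; drift -11.4° → track 236.1°, groundspeed 125.2 kt
Leg 4: heading 280.8°; drift -7.4° → track 273.4°, groundspeed 111.9 kt
Leg 5: heading 28.5°; drift +11.7° → track 40.2°, groundspeed 129.7 kt

Leg 1: track=348.1°, groundspeed=110.8 kt
Leg 2: track=253.8°, groundspeed=118.0 kt
Leg 3: track=236.1°, groundspeed=125.2 kt
Leg 4: track=273.4°, groundspeed=111.9 kt
Leg 5: track=40.2°, groundspeed=129.7 kt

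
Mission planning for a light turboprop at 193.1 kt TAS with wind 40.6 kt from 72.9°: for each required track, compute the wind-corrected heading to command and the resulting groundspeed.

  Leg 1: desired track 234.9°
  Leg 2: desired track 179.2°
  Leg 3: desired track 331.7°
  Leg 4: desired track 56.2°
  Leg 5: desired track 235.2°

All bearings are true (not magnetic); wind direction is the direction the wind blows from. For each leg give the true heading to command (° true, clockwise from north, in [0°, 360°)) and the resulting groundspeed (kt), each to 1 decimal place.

Leg 1: heading=231.2°, groundspeed=231.3 kt
Leg 2: heading=167.6°, groundspeed=200.5 kt
Leg 3: heading=343.6°, groundspeed=196.8 kt
Leg 4: heading=59.7°, groundspeed=153.9 kt
Leg 5: heading=231.5°, groundspeed=231.4 kt

Leg 1: desired track 234.9°; wind correction -3.7° → command heading 231.2°, groundspeed 231.3 kt
Leg 2: desired track 179.2°; wind correction -11.6° → command heading 167.6°, groundspeed 200.5 kt
Leg 3: desired track 331.7°; wind correction +11.9° → command heading 343.6°, groundspeed 196.8 kt
Leg 4: desired track 56.2°; wind correction +3.5° → command heading 59.7°, groundspeed 153.9 kt
Leg 5: desired track 235.2°; wind correction -3.7° → command heading 231.5°, groundspeed 231.4 kt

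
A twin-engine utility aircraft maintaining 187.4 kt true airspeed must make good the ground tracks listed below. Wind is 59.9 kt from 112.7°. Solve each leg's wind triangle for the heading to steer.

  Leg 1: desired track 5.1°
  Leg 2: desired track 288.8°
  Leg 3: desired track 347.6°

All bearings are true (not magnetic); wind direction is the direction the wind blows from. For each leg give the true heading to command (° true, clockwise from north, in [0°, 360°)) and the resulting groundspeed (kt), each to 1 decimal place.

Leg 1: heading=22.8°, groundspeed=196.6 kt
Leg 2: heading=287.6°, groundspeed=247.1 kt
Leg 3: heading=2.8°, groundspeed=215.3 kt

Leg 1: desired track 5.1°; wind correction +17.7° → command heading 22.8°, groundspeed 196.6 kt
Leg 2: desired track 288.8°; wind correction -1.2° → command heading 287.6°, groundspeed 247.1 kt
Leg 3: desired track 347.6°; wind correction +15.2° → command heading 2.8°, groundspeed 215.3 kt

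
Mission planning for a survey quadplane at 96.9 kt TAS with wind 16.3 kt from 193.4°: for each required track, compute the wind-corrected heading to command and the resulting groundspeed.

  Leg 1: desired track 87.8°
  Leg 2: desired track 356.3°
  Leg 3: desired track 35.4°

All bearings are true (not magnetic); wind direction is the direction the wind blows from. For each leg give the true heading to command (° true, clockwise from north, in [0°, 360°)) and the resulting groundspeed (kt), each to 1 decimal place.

Leg 1: desired track 87.8°; wind correction +9.3° → command heading 97.1°, groundspeed 100.0 kt
Leg 2: desired track 356.3°; wind correction -2.8° → command heading 353.5°, groundspeed 112.4 kt
Leg 3: desired track 35.4°; wind correction +3.6° → command heading 39.0°, groundspeed 111.8 kt

Leg 1: heading=97.1°, groundspeed=100.0 kt
Leg 2: heading=353.5°, groundspeed=112.4 kt
Leg 3: heading=39.0°, groundspeed=111.8 kt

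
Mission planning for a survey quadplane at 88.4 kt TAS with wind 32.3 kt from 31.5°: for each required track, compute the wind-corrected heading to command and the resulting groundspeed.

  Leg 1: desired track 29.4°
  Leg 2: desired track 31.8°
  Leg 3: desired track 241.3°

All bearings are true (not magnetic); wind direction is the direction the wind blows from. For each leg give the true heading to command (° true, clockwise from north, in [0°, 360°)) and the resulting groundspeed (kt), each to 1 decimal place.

Leg 1: heading=30.2°, groundspeed=56.1 kt
Leg 2: heading=31.7°, groundspeed=56.1 kt
Leg 3: heading=251.8°, groundspeed=115.0 kt

Leg 1: desired track 29.4°; wind correction +0.8° → command heading 30.2°, groundspeed 56.1 kt
Leg 2: desired track 31.8°; wind correction -0.1° → command heading 31.7°, groundspeed 56.1 kt
Leg 3: desired track 241.3°; wind correction +10.5° → command heading 251.8°, groundspeed 115.0 kt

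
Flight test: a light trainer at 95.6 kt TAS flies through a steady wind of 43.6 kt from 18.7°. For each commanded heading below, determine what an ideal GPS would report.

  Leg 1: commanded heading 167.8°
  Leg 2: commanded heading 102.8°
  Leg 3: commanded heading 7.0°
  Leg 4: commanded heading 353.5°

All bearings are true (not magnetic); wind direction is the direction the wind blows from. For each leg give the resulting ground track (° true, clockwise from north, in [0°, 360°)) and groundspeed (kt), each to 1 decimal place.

Leg 1: track=177.4°, groundspeed=134.9 kt
Leg 2: track=128.3°, groundspeed=100.9 kt
Leg 3: track=357.5°, groundspeed=53.6 kt
Leg 4: track=335.2°, groundspeed=59.1 kt

Leg 1: heading 167.8°; drift +9.6° → track 177.4°, groundspeed 134.9 kt
Leg 2: heading 102.8°; drift +25.5° → track 128.3°, groundspeed 100.9 kt
Leg 3: heading 7.0°; drift -9.5° → track 357.5°, groundspeed 53.6 kt
Leg 4: heading 353.5°; drift -18.3° → track 335.2°, groundspeed 59.1 kt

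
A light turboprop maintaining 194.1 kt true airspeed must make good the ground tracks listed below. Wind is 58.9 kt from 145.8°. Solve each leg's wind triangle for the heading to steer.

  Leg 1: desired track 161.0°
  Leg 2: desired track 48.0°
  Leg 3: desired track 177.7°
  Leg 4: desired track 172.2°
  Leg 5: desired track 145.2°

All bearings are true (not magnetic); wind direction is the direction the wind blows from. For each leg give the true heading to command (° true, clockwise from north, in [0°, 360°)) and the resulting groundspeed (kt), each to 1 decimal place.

Leg 1: heading=156.4°, groundspeed=136.6 kt
Leg 2: heading=65.5°, groundspeed=193.1 kt
Leg 3: heading=168.5°, groundspeed=141.6 kt
Leg 4: heading=164.4°, groundspeed=139.6 kt
Leg 5: heading=145.4°, groundspeed=135.2 kt

Leg 1: desired track 161.0°; wind correction -4.6° → command heading 156.4°, groundspeed 136.6 kt
Leg 2: desired track 48.0°; wind correction +17.5° → command heading 65.5°, groundspeed 193.1 kt
Leg 3: desired track 177.7°; wind correction -9.2° → command heading 168.5°, groundspeed 141.6 kt
Leg 4: desired track 172.2°; wind correction -7.8° → command heading 164.4°, groundspeed 139.6 kt
Leg 5: desired track 145.2°; wind correction +0.2° → command heading 145.4°, groundspeed 135.2 kt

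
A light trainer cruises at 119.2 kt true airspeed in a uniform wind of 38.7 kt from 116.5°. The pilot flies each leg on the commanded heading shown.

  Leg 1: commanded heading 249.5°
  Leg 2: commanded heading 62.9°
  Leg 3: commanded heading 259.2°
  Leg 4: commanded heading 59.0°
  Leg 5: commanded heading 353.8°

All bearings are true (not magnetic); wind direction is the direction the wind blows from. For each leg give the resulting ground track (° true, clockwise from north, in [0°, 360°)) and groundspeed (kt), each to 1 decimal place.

Leg 1: heading 249.5°; drift +11.0° → track 260.5°, groundspeed 148.3 kt
Leg 2: heading 62.9°; drift -17.9° → track 45.0°, groundspeed 101.2 kt
Leg 3: heading 259.2°; drift +8.9° → track 268.1°, groundspeed 151.8 kt
Leg 4: heading 59.0°; drift -18.3° → track 40.7°, groundspeed 103.7 kt
Leg 5: heading 353.8°; drift -13.1° → track 340.7°, groundspeed 143.8 kt

Leg 1: track=260.5°, groundspeed=148.3 kt
Leg 2: track=45.0°, groundspeed=101.2 kt
Leg 3: track=268.1°, groundspeed=151.8 kt
Leg 4: track=40.7°, groundspeed=103.7 kt
Leg 5: track=340.7°, groundspeed=143.8 kt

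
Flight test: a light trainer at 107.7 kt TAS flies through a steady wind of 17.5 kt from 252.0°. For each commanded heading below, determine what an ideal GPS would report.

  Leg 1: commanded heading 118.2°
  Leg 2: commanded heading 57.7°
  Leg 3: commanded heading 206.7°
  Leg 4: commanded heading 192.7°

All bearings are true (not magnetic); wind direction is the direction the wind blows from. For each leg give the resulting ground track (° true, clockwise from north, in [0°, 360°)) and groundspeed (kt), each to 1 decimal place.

Leg 1: track=112.2°, groundspeed=120.5 kt
Leg 2: track=59.7°, groundspeed=124.7 kt
Leg 3: track=199.3°, groundspeed=96.2 kt
Leg 4: track=184.0°, groundspeed=99.9 kt

Leg 1: heading 118.2°; drift -6.0° → track 112.2°, groundspeed 120.5 kt
Leg 2: heading 57.7°; drift +2.0° → track 59.7°, groundspeed 124.7 kt
Leg 3: heading 206.7°; drift -7.4° → track 199.3°, groundspeed 96.2 kt
Leg 4: heading 192.7°; drift -8.7° → track 184.0°, groundspeed 99.9 kt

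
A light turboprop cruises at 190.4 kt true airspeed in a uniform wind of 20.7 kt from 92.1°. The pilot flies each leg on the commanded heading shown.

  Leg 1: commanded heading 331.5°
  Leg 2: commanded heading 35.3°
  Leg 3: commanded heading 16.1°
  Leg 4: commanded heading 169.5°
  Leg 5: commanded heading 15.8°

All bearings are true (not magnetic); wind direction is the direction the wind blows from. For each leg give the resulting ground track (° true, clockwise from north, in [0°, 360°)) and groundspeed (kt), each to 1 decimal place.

Leg 1: track=326.4°, groundspeed=201.7 kt
Leg 2: track=29.8°, groundspeed=179.9 kt
Leg 3: track=9.9°, groundspeed=186.5 kt
Leg 4: track=175.7°, groundspeed=187.0 kt
Leg 5: track=9.6°, groundspeed=186.6 kt

Leg 1: heading 331.5°; drift -5.1° → track 326.4°, groundspeed 201.7 kt
Leg 2: heading 35.3°; drift -5.5° → track 29.8°, groundspeed 179.9 kt
Leg 3: heading 16.1°; drift -6.2° → track 9.9°, groundspeed 186.5 kt
Leg 4: heading 169.5°; drift +6.2° → track 175.7°, groundspeed 187.0 kt
Leg 5: heading 15.8°; drift -6.2° → track 9.6°, groundspeed 186.6 kt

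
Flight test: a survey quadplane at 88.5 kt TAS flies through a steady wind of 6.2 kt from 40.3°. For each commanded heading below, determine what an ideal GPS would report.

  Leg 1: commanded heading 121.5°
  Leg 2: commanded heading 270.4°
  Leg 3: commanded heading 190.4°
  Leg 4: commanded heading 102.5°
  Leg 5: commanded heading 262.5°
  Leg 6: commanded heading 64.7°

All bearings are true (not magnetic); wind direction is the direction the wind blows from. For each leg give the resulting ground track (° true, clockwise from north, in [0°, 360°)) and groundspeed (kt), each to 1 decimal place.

Leg 1: track=125.5°, groundspeed=87.8 kt
Leg 2: track=267.5°, groundspeed=92.6 kt
Leg 3: track=192.3°, groundspeed=93.9 kt
Leg 4: track=106.2°, groundspeed=85.8 kt
Leg 5: track=259.9°, groundspeed=93.2 kt
Leg 6: track=66.5°, groundspeed=82.9 kt

Leg 1: heading 121.5°; drift +4.0° → track 125.5°, groundspeed 87.8 kt
Leg 2: heading 270.4°; drift -2.9° → track 267.5°, groundspeed 92.6 kt
Leg 3: heading 190.4°; drift +1.9° → track 192.3°, groundspeed 93.9 kt
Leg 4: heading 102.5°; drift +3.7° → track 106.2°, groundspeed 85.8 kt
Leg 5: heading 262.5°; drift -2.6° → track 259.9°, groundspeed 93.2 kt
Leg 6: heading 64.7°; drift +1.8° → track 66.5°, groundspeed 82.9 kt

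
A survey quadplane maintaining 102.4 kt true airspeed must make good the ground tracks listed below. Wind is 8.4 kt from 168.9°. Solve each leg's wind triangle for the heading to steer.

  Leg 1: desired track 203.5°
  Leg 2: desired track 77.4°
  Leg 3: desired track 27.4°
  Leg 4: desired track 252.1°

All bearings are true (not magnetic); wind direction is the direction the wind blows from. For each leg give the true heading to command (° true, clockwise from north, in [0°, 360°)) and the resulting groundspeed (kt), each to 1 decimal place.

Leg 1: heading=200.8°, groundspeed=95.4 kt
Leg 2: heading=82.1°, groundspeed=102.3 kt
Leg 3: heading=30.3°, groundspeed=108.8 kt
Leg 4: heading=247.4°, groundspeed=101.1 kt

Leg 1: desired track 203.5°; wind correction -2.7° → command heading 200.8°, groundspeed 95.4 kt
Leg 2: desired track 77.4°; wind correction +4.7° → command heading 82.1°, groundspeed 102.3 kt
Leg 3: desired track 27.4°; wind correction +2.9° → command heading 30.3°, groundspeed 108.8 kt
Leg 4: desired track 252.1°; wind correction -4.7° → command heading 247.4°, groundspeed 101.1 kt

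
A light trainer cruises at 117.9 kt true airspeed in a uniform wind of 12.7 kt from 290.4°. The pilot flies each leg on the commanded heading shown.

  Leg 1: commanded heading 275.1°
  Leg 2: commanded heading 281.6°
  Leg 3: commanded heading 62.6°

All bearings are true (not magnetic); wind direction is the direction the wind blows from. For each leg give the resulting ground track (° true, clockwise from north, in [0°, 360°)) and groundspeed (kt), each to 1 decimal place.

Leg 1: heading 275.1°; drift -1.8° → track 273.3°, groundspeed 105.7 kt
Leg 2: heading 281.6°; drift -1.1° → track 280.5°, groundspeed 105.4 kt
Leg 3: heading 62.6°; drift +4.3° → track 66.9°, groundspeed 126.8 kt

Leg 1: track=273.3°, groundspeed=105.7 kt
Leg 2: track=280.5°, groundspeed=105.4 kt
Leg 3: track=66.9°, groundspeed=126.8 kt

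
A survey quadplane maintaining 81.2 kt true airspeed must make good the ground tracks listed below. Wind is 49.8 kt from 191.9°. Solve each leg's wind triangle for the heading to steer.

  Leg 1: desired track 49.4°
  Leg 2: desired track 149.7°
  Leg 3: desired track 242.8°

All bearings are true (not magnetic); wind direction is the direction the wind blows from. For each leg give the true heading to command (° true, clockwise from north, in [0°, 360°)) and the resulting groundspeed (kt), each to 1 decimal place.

Leg 1: heading=71.3°, groundspeed=114.8 kt
Leg 2: heading=174.0°, groundspeed=37.1 kt
Leg 3: heading=214.4°, groundspeed=40.0 kt

Leg 1: desired track 49.4°; wind correction +21.9° → command heading 71.3°, groundspeed 114.8 kt
Leg 2: desired track 149.7°; wind correction +24.3° → command heading 174.0°, groundspeed 37.1 kt
Leg 3: desired track 242.8°; wind correction -28.4° → command heading 214.4°, groundspeed 40.0 kt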